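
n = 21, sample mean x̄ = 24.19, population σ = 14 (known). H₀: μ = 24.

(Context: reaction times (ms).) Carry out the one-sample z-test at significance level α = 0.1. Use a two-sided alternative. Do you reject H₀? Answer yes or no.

SE = σ/√n = 14/√21 = 3.0551
z = (x̄−μ₀)/SE = (24.19−24)/3.0551 = 0.0622
p-value (two-sided) = 0.95041
At α=0.1: p ≥ α → fail to reject H₀

reject H₀: no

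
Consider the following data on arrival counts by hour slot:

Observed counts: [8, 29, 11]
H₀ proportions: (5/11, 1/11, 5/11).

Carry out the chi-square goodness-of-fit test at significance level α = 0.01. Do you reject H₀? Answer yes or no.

n = 48; E_i = n·p_i = [21.82, 4.36, 21.82]
χ² = (8−21.82)²/21.82 + (29−4.36)²/4.36 + (11−21.82)²/21.82 = 153.2083
df = 2
p-value (upper-tail) = 0.00000
At α=0.01: p < α → reject H₀

reject H₀: yes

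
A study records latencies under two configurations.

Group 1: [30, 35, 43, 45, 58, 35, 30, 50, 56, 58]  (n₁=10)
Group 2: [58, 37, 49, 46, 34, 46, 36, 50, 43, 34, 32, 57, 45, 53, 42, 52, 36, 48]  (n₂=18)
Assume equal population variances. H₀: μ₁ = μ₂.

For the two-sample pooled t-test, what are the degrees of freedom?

df = n₁ + n₂ − 2 = 10 + 18 − 2 = 26

degrees of freedom = 26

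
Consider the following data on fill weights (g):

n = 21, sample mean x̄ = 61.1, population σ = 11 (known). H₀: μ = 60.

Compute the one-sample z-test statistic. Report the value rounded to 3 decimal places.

SE = σ/√n = 11/√21 = 2.4004
z = (x̄−μ₀)/SE = (61.1−60)/2.4004 = 0.4583

test statistic = 0.458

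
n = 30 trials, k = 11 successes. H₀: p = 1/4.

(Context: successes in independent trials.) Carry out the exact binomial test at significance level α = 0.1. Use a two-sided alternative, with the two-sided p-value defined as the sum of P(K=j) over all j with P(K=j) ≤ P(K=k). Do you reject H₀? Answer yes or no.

reject H₀: no

Exact binomial: n=30, k=11, p₀=1/4=0.2500
P(X=j) = C(n,j)·p₀^j·(1−p₀)^(n−j); p = Σ P(X=j) over j with P(X=j) ≤ P(X=11)
p-value (two-sided) = 0.14318
At α=0.1: p ≥ α → fail to reject H₀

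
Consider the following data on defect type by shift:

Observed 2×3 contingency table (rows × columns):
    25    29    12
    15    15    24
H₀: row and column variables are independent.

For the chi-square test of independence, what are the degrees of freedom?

df = (r−1)(c−1) = (2−1)·(3−1) = 2

degrees of freedom = 2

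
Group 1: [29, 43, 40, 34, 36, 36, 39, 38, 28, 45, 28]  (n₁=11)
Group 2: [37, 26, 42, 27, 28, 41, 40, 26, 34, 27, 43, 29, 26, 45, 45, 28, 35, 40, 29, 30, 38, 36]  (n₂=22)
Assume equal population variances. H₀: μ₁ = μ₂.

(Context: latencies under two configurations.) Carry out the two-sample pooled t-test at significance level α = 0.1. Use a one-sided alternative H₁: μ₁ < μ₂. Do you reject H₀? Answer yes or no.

reject H₀: no

x̄₁=36.000, s₁=5.831, n₁=11
x̄₂=34.182, s₂=6.780, n₂=22
s_p² = [10·5.831² + 21·6.780²]/31 = 42.1056
SE = √(s_p²·(1/11+1/22)) = 2.3962
t = (36.000−34.182)/2.3962 = 0.7588
df = 31
p-value (one-sided, H₁ less) = 0.77314
At α=0.1: p ≥ α → fail to reject H₀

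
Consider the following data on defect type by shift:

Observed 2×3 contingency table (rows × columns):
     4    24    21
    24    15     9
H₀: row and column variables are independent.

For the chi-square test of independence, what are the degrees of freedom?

degrees of freedom = 2

df = (r−1)(c−1) = (2−1)·(3−1) = 2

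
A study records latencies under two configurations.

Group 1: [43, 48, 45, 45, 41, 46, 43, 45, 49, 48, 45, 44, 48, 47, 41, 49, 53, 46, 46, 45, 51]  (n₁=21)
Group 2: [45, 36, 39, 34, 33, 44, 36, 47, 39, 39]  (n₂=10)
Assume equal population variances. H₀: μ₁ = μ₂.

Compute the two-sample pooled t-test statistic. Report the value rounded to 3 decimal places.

test statistic = 4.923

x̄₁=46.095, s₁=3.015, n₁=21
x̄₂=39.200, s₂=4.756, n₂=10
s_p² = [20·3.015² + 9·4.756²]/29 = 13.2900
SE = √(s_p²·(1/21+1/10)) = 1.4007
t = (46.095−39.200)/1.4007 = 4.9228
df = 29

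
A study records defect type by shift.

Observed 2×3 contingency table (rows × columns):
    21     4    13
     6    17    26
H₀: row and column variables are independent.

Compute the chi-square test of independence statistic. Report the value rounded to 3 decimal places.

test statistic = 19.637

Row totals [38, 49], col totals [27, 21, 39], n=87
χ² = (21−11.79)²/11.79 + (4−9.17)²/9.17 + (13−17.03)²/17.03 + (6−15.21)²/15.21 + (17−11.83)²/11.83 + (26−21.97)²/21.97 = 19.6374
df = 2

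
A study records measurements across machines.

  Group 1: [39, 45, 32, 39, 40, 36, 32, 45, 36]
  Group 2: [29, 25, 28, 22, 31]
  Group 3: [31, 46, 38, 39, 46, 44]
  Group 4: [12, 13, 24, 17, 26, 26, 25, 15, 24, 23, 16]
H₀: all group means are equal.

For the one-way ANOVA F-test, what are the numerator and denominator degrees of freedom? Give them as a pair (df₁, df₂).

degrees of freedom = [3, 27]

k = 4 groups, N = 31 total
df = (k−1, N−k) = (4−1, 31−4) = (3, 27)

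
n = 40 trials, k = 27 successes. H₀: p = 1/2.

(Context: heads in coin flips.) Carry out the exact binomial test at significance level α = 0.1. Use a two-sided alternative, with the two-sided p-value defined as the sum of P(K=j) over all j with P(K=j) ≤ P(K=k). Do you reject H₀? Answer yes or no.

Exact binomial: n=40, k=27, p₀=1/2=0.5000
P(X=j) = C(n,j)·p₀^j·(1−p₀)^(n−j); p = Σ P(X=j) over j with P(X=j) ≤ P(X=27)
p-value (two-sided) = 0.03848
At α=0.1: p < α → reject H₀

reject H₀: yes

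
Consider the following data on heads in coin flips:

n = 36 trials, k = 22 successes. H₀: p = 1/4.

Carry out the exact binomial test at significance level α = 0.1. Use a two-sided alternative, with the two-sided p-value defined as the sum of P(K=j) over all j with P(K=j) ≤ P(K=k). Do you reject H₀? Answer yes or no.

reject H₀: yes

Exact binomial: n=36, k=22, p₀=1/4=0.2500
P(X=j) = C(n,j)·p₀^j·(1−p₀)^(n−j); p = Σ P(X=j) over j with P(X=j) ≤ P(X=22)
p-value (two-sided) = 0.00000
At α=0.1: p < α → reject H₀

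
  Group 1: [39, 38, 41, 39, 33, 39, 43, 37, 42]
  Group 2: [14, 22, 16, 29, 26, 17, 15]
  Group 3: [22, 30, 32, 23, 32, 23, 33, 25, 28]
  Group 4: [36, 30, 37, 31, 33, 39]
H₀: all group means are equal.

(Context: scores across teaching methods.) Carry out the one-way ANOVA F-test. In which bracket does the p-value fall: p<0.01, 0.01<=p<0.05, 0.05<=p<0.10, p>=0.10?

p-value bracket: p<0.01

Group means [39.00, 19.86, 27.56, 34.33], grand mean 30.452
SSB = Σnᵢ(x̄ᵢ−x̄)² = 1609.265; SSW = ΣΣ(x−x̄ᵢ)² = 494.413
MSB = 1609.265/3 = 536.4216; MSW = 494.413/27 = 18.3116
F = MSB/MSW = 29.2941
df = (3, 27)
p-value (upper-tail) = 0.00000
→ bracket: p<0.01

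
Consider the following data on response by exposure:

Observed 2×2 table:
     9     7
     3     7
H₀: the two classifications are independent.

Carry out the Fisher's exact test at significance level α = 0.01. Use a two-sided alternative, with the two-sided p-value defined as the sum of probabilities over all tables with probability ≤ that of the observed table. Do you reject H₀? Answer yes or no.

Margins: r₁=16, r₂=10, c₁=12, c₂=14, n=26
p_obs = C(16,9)·C(10,3)/C(26,12); sum pmf over tables with pmf ≤ p_obs
p-value (two-sided) = 0.24752
At α=0.01: p ≥ α → fail to reject H₀

reject H₀: no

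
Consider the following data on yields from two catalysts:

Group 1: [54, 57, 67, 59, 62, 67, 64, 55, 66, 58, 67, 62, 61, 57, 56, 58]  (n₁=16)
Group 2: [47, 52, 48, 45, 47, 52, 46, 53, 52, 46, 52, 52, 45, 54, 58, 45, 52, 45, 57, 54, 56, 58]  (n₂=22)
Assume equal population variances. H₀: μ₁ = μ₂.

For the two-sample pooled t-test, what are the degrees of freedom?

df = n₁ + n₂ − 2 = 16 + 22 − 2 = 36

degrees of freedom = 36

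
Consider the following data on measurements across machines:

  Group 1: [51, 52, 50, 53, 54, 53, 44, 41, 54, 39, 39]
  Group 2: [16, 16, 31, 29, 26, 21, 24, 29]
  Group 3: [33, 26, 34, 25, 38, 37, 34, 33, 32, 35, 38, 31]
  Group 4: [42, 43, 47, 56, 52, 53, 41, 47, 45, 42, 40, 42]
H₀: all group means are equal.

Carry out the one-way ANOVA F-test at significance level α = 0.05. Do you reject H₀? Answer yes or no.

reject H₀: yes

Group means [48.18, 24.00, 33.00, 45.83], grand mean 38.791
SSB = Σnᵢ(x̄ᵢ−x̄)² = 3717.813; SSW = ΣΣ(x−x̄ᵢ)² = 1113.303
MSB = 3717.813/3 = 1239.2711; MSW = 1113.303/39 = 28.5462
F = MSB/MSW = 43.4128
df = (3, 39)
p-value (upper-tail) = 0.00000
At α=0.05: p < α → reject H₀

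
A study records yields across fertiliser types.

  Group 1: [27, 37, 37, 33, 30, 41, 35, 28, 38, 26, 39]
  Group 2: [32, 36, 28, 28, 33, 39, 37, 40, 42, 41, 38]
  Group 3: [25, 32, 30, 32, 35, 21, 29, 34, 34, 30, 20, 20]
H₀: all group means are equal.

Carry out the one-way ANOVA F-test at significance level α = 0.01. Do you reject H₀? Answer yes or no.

Group means [33.73, 35.82, 28.50], grand mean 32.559
SSB = Σnᵢ(x̄ᵢ−x̄)² = 329.564; SSW = ΣΣ(x−x̄ᵢ)² = 862.818
MSB = 329.564/2 = 164.7821; MSW = 862.818/31 = 27.8328
F = MSB/MSW = 5.9204
df = (2, 31)
p-value (upper-tail) = 0.00664
At α=0.01: p < α → reject H₀

reject H₀: yes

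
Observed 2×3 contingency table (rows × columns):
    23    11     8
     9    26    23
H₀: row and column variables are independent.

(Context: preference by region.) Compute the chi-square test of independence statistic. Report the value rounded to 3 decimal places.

Row totals [42, 58], col totals [32, 37, 31], n=100
χ² = (23−13.44)²/13.44 + (11−15.54)²/15.54 + (8−13.02)²/13.02 + (9−18.56)²/18.56 + (26−21.46)²/21.46 + (23−17.98)²/17.98 = 17.3483
df = 2

test statistic = 17.348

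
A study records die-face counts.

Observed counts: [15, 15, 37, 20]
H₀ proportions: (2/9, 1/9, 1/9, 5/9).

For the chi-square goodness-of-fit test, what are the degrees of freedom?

df = k − 1 = 4 − 1 = 3

degrees of freedom = 3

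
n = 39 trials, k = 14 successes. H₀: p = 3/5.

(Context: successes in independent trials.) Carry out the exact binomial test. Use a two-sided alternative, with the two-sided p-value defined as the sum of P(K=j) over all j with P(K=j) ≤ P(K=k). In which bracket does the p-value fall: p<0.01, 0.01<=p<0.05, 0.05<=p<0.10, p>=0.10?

Exact binomial: n=39, k=14, p₀=3/5=0.6000
P(X=j) = C(n,j)·p₀^j·(1−p₀)^(n−j); p = Σ P(X=j) over j with P(X=j) ≤ P(X=14)
p-value (two-sided) = 0.00287
→ bracket: p<0.01

p-value bracket: p<0.01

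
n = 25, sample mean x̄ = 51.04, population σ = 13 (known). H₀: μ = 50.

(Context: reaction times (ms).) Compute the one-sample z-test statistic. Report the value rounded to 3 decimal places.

SE = σ/√n = 13/√25 = 2.6000
z = (x̄−μ₀)/SE = (51.04−50)/2.6000 = 0.4000

test statistic = 0.400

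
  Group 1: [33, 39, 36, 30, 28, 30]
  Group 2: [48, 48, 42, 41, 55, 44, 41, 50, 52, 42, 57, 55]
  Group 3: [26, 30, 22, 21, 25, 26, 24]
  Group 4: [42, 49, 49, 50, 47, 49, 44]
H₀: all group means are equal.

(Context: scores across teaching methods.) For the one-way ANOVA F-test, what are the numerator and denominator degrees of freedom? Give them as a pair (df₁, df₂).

k = 4 groups, N = 32 total
df = (k−1, N−k) = (4−1, 32−4) = (3, 28)

degrees of freedom = [3, 28]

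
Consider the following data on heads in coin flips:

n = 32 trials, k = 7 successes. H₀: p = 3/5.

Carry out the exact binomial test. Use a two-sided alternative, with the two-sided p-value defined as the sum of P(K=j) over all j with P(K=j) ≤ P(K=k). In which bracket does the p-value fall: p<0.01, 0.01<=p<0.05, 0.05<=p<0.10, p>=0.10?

p-value bracket: p<0.01

Exact binomial: n=32, k=7, p₀=3/5=0.6000
P(X=j) = C(n,j)·p₀^j·(1−p₀)^(n−j); p = Σ P(X=j) over j with P(X=j) ≤ P(X=7)
p-value (two-sided) = 0.00001
→ bracket: p<0.01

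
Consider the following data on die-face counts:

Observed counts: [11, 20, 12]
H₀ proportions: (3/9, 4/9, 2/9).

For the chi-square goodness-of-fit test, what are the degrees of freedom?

df = k − 1 = 3 − 1 = 2

degrees of freedom = 2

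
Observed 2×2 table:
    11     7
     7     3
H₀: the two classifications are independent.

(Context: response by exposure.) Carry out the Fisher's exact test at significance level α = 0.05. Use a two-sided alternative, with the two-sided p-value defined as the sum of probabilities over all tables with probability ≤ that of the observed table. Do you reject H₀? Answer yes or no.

reject H₀: no

Margins: r₁=18, r₂=10, c₁=18, c₂=10, n=28
p_obs = C(18,11)·C(10,7)/C(28,18); sum pmf over tables with pmf ≤ p_obs
p-value (two-sided) = 0.70293
At α=0.05: p ≥ α → fail to reject H₀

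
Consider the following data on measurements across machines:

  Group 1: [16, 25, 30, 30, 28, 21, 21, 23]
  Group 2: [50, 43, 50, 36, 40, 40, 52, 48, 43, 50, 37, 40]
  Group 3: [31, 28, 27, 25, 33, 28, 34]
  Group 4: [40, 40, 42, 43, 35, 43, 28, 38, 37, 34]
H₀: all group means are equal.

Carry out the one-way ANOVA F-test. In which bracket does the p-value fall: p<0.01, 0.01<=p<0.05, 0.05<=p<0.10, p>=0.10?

p-value bracket: p<0.01

Group means [24.25, 44.08, 29.43, 38.00], grand mean 35.378
SSB = Σnᵢ(x̄ᵢ−x̄)² = 2216.572; SSW = ΣΣ(x−x̄ᵢ)² = 788.131
MSB = 2216.572/3 = 738.8573; MSW = 788.131/33 = 23.8828
F = MSB/MSW = 30.9369
df = (3, 33)
p-value (upper-tail) = 0.00000
→ bracket: p<0.01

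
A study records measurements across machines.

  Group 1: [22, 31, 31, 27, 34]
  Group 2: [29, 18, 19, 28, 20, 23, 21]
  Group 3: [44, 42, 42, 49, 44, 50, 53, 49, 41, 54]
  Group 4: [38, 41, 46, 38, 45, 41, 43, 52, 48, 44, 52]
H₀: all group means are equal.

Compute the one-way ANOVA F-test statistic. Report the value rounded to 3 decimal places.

test statistic = 49.401

Group means [29.00, 22.57, 46.80, 44.36], grand mean 38.152
SSB = Σnᵢ(x̄ᵢ−x̄)² = 3290.383; SSW = ΣΣ(x−x̄ᵢ)² = 643.860
MSB = 3290.383/3 = 1096.7942; MSW = 643.860/29 = 22.2021
F = MSB/MSW = 49.4006
df = (3, 29)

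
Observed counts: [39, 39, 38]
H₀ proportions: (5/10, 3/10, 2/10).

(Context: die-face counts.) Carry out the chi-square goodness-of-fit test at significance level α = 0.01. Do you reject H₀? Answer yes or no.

n = 116; E_i = n·p_i = [58.00, 34.80, 23.20]
χ² = (39−58.00)²/58.00 + (39−34.80)²/34.80 + (38−23.20)²/23.20 = 16.1724
df = 2
p-value (upper-tail) = 0.00031
At α=0.01: p < α → reject H₀

reject H₀: yes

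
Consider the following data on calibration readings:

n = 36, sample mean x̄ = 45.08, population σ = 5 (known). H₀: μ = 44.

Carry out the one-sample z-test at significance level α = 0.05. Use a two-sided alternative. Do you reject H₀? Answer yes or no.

reject H₀: no

SE = σ/√n = 5/√36 = 0.8333
z = (x̄−μ₀)/SE = (45.08−44)/0.8333 = 1.2960
p-value (two-sided) = 0.19498
At α=0.05: p ≥ α → fail to reject H₀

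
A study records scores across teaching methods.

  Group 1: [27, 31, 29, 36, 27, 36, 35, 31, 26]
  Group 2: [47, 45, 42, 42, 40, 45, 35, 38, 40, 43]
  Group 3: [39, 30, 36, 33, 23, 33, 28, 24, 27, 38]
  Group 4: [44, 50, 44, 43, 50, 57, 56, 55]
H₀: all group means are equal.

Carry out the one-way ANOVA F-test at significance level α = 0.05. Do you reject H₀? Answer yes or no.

reject H₀: yes

Group means [30.89, 41.70, 31.10, 49.88], grand mean 37.973
SSB = Σnᵢ(x̄ᵢ−x̄)² = 2196.209; SSW = ΣΣ(x−x̄ᵢ)² = 758.764
MSB = 2196.209/3 = 732.0697; MSW = 758.764/33 = 22.9928
F = MSB/MSW = 31.8390
df = (3, 33)
p-value (upper-tail) = 0.00000
At α=0.05: p < α → reject H₀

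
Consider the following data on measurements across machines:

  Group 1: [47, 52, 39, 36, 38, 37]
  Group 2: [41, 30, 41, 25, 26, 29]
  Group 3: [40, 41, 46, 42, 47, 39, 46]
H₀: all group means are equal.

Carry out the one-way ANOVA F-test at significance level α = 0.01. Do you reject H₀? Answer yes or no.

Group means [41.50, 32.00, 43.00], grand mean 39.053
SSB = Σnᵢ(x̄ᵢ−x̄)² = 443.447; SSW = ΣΣ(x−x̄ᵢ)² = 533.500
MSB = 443.447/2 = 221.7237; MSW = 533.500/16 = 33.3438
F = MSB/MSW = 6.6496
df = (2, 16)
p-value (upper-tail) = 0.00791
At α=0.01: p < α → reject H₀

reject H₀: yes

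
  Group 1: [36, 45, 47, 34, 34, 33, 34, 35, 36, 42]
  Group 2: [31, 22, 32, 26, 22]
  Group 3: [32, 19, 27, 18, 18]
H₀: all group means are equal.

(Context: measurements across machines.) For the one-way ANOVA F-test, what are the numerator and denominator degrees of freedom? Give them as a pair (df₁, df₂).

degrees of freedom = [2, 17]

k = 3 groups, N = 20 total
df = (k−1, N−k) = (3−1, 20−3) = (2, 17)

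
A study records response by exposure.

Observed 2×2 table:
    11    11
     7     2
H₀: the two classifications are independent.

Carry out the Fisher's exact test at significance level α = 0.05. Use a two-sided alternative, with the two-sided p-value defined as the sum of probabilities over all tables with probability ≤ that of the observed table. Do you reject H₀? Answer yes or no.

reject H₀: no

Margins: r₁=22, r₂=9, c₁=18, c₂=13, n=31
p_obs = C(22,11)·C(9,7)/C(31,18); sum pmf over tables with pmf ≤ p_obs
p-value (two-sided) = 0.23742
At α=0.05: p ≥ α → fail to reject H₀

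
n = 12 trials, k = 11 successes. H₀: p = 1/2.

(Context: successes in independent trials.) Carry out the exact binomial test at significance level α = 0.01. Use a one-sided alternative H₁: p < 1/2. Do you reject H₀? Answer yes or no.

Exact binomial: n=12, k=11, p₀=1/2=0.5000
P(X≤11) from Σ C(n,i)·p₀^i·(1−p₀)^(n−i)
p-value (one-sided, H₁ less) = 0.99976
At α=0.01: p ≥ α → fail to reject H₀

reject H₀: no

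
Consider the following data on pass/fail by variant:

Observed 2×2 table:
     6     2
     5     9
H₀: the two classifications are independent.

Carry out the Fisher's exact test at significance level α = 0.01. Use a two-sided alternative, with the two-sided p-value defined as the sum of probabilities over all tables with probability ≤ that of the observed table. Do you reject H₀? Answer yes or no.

reject H₀: no

Margins: r₁=8, r₂=14, c₁=11, c₂=11, n=22
p_obs = C(8,6)·C(14,5)/C(22,11); sum pmf over tables with pmf ≤ p_obs
p-value (two-sided) = 0.18266
At α=0.01: p ≥ α → fail to reject H₀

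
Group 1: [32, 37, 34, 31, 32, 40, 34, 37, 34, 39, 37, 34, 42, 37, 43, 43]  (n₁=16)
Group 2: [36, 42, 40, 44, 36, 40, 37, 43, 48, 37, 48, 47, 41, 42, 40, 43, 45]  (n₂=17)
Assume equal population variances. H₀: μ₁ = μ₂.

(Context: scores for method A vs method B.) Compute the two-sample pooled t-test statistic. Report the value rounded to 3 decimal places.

x̄₁=36.625, s₁=3.914, n₁=16
x̄₂=41.706, s₂=3.917, n₂=17
s_p² = [15·3.914² + 16·3.917²]/31 = 15.3316
SE = √(s_p²·(1/16+1/17)) = 1.3638
t = (36.625−41.706)/1.3638 = -3.7254
df = 31

test statistic = -3.725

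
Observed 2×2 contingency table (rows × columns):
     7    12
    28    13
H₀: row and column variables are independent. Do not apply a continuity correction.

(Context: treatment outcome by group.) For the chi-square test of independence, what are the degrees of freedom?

df = (r−1)(c−1) = (2−1)·(2−1) = 1

degrees of freedom = 1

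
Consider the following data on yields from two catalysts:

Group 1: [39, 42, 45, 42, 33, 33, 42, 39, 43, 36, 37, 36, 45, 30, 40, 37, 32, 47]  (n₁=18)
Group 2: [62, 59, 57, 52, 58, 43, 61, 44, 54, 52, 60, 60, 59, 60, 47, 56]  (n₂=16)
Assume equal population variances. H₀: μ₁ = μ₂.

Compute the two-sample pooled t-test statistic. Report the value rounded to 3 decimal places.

x̄₁=38.778, s₁=4.894, n₁=18
x̄₂=55.250, s₂=6.072, n₂=16
s_p² = [17·4.894² + 15·6.072²]/32 = 30.0035
SE = √(s_p²·(1/18+1/16)) = 1.8820
t = (38.778−55.250)/1.8820 = -8.7523
df = 32

test statistic = -8.752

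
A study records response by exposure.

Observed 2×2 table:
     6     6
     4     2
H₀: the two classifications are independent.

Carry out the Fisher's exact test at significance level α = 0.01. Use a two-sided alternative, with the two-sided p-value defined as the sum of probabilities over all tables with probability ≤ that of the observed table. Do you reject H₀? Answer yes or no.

Margins: r₁=12, r₂=6, c₁=10, c₂=8, n=18
p_obs = C(12,6)·C(6,4)/C(18,10); sum pmf over tables with pmf ≤ p_obs
p-value (two-sided) = 0.63801
At α=0.01: p ≥ α → fail to reject H₀

reject H₀: no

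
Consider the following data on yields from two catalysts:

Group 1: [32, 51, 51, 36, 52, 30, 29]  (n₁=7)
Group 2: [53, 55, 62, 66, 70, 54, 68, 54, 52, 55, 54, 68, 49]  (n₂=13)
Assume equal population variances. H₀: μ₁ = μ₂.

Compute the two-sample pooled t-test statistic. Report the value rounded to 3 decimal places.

test statistic = -4.570

x̄₁=40.143, s₁=10.699, n₁=7
x̄₂=58.462, s₂=7.241, n₂=13
s_p² = [6·10.699² + 12·7.241²]/18 = 73.1160
SE = √(s_p²·(1/7+1/13)) = 4.0087
t = (40.143−58.462)/4.0087 = -4.5698
df = 18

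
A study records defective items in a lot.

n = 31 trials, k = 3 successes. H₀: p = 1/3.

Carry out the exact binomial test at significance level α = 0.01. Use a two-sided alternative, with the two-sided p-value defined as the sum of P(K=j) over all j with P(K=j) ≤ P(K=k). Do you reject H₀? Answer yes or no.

Exact binomial: n=31, k=3, p₀=1/3=0.3333
P(X=j) = C(n,j)·p₀^j·(1−p₀)^(n−j); p = Σ P(X=j) over j with P(X=j) ≤ P(X=3)
p-value (two-sided) = 0.00373
At α=0.01: p < α → reject H₀

reject H₀: yes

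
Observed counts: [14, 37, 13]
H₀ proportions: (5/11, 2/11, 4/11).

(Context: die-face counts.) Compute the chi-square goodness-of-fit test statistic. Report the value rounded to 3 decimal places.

n = 64; E_i = n·p_i = [29.09, 11.64, 23.27]
χ² = (14−29.09)²/29.09 + (37−11.64)²/11.64 + (13−23.27)²/23.27 = 67.6477
df = 2

test statistic = 67.648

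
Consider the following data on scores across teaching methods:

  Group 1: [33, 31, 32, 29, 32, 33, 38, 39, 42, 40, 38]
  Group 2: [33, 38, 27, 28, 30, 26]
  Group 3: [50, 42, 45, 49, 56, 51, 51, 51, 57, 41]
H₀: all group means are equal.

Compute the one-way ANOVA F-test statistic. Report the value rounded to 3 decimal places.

test statistic = 37.014

Group means [35.18, 30.33, 49.30], grand mean 39.333
SSB = Σnᵢ(x̄ᵢ−x̄)² = 1668.930; SSW = ΣΣ(x−x̄ᵢ)² = 541.070
MSB = 1668.930/2 = 834.4652; MSW = 541.070/24 = 22.5446
F = MSB/MSW = 37.0140
df = (2, 24)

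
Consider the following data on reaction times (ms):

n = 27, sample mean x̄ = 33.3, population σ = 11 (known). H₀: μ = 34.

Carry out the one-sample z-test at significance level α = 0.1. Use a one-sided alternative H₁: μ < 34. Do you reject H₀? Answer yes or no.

reject H₀: no

SE = σ/√n = 11/√27 = 2.1170
z = (x̄−μ₀)/SE = (33.3−34)/2.1170 = -0.3307
p-value (one-sided, H₁ less) = 0.37045
At α=0.1: p ≥ α → fail to reject H₀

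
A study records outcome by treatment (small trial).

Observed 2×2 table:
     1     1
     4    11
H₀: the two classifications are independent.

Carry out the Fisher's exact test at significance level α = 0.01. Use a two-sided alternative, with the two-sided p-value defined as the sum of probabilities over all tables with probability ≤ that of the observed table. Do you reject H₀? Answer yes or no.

reject H₀: no

Margins: r₁=2, r₂=15, c₁=5, c₂=12, n=17
p_obs = C(2,1)·C(15,4)/C(17,5); sum pmf over tables with pmf ≤ p_obs
p-value (two-sided) = 0.51471
At α=0.01: p ≥ α → fail to reject H₀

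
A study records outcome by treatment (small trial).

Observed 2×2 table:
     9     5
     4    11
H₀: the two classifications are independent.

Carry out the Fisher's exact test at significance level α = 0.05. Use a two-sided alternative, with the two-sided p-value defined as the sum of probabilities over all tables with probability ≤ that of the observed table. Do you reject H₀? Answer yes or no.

Margins: r₁=14, r₂=15, c₁=13, c₂=16, n=29
p_obs = C(14,9)·C(15,4)/C(29,13); sum pmf over tables with pmf ≤ p_obs
p-value (two-sided) = 0.06560
At α=0.05: p ≥ α → fail to reject H₀

reject H₀: no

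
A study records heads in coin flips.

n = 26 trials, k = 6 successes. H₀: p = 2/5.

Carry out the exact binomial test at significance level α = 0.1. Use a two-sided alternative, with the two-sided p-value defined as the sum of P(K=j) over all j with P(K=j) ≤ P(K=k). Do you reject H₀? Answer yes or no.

reject H₀: no

Exact binomial: n=26, k=6, p₀=2/5=0.4000
P(X=j) = C(n,j)·p₀^j·(1−p₀)^(n−j); p = Σ P(X=j) over j with P(X=j) ≤ P(X=6)
p-value (two-sided) = 0.10764
At α=0.1: p ≥ α → fail to reject H₀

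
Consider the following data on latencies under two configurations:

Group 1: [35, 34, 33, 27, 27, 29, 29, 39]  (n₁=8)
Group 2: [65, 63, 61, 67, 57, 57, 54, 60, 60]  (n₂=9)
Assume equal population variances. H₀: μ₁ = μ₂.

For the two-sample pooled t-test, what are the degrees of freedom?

degrees of freedom = 15

df = n₁ + n₂ − 2 = 8 + 9 − 2 = 15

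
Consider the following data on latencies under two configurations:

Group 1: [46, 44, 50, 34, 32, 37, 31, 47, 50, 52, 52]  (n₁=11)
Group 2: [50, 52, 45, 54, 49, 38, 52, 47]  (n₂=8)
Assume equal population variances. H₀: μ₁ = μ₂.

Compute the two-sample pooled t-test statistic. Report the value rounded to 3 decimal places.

test statistic = -1.581

x̄₁=43.182, s₁=8.171, n₁=11
x̄₂=48.375, s₂=5.097, n₂=8
s_p² = [10·8.171² + 7·5.097²]/17 = 49.9713
SE = √(s_p²·(1/11+1/8)) = 3.2847
t = (43.182−48.375)/3.2847 = -1.5810
df = 17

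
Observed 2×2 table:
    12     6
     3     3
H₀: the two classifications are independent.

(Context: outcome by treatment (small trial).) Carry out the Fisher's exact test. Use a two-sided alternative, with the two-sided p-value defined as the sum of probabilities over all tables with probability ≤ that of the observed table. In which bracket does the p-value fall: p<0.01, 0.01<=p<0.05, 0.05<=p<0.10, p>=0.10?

Margins: r₁=18, r₂=6, c₁=15, c₂=9, n=24
p_obs = C(18,12)·C(6,3)/C(24,15); sum pmf over tables with pmf ≤ p_obs
p-value (two-sided) = 0.63491
→ bracket: p>=0.10

p-value bracket: p>=0.10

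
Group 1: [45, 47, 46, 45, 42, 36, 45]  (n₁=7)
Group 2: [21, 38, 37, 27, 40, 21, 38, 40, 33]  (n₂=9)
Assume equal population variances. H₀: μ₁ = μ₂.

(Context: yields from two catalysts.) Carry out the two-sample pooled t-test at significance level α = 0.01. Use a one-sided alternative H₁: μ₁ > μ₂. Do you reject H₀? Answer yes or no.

x̄₁=43.714, s₁=3.729, n₁=7
x̄₂=32.778, s₂=7.807, n₂=9
s_p² = [6·3.729² + 8·7.807²]/14 = 40.7846
SE = √(s_p²·(1/7+1/9)) = 3.2184
t = (43.714−32.778)/3.2184 = 3.3981
df = 14
p-value (one-sided, H₁ greater) = 0.00216
At α=0.01: p < α → reject H₀

reject H₀: yes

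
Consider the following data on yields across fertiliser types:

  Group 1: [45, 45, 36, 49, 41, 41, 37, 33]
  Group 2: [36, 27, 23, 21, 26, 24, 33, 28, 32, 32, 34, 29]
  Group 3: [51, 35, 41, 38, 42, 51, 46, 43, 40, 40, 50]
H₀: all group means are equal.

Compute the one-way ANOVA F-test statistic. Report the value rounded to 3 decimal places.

Group means [40.88, 28.75, 43.36], grand mean 37.065
SSB = Σnᵢ(x̄ᵢ−x̄)² = 1382.201; SSW = ΣΣ(x−x̄ᵢ)² = 743.670
MSB = 1382.201/2 = 691.1003; MSW = 743.670/28 = 26.5597
F = MSB/MSW = 26.0207
df = (2, 28)

test statistic = 26.021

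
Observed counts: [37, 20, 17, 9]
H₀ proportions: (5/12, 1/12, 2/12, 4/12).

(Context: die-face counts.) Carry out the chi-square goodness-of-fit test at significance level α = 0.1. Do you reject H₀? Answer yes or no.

reject H₀: yes

n = 83; E_i = n·p_i = [34.58, 6.92, 13.83, 27.67]
χ² = (37−34.58)²/34.58 + (20−6.92)²/6.92 + (17−13.83)²/13.83 + (9−27.67)²/27.67 = 38.2361
df = 3
p-value (upper-tail) = 0.00000
At α=0.1: p < α → reject H₀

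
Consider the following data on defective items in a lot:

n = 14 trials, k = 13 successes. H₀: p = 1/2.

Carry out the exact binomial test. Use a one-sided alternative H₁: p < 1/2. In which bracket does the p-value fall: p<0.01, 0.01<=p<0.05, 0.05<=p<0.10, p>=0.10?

Exact binomial: n=14, k=13, p₀=1/2=0.5000
P(X≤13) from Σ C(n,i)·p₀^i·(1−p₀)^(n−i)
p-value (one-sided, H₁ less) = 0.99994
→ bracket: p>=0.10

p-value bracket: p>=0.10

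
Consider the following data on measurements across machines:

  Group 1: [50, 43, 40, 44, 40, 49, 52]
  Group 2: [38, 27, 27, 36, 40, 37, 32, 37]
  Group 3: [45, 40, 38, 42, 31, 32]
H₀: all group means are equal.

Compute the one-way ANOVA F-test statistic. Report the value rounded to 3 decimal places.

test statistic = 9.048

Group means [45.43, 34.25, 38.00], grand mean 39.048
SSB = Σnᵢ(x̄ᵢ−x̄)² = 475.738; SSW = ΣΣ(x−x̄ᵢ)² = 473.214
MSB = 475.738/2 = 237.8690; MSW = 473.214/18 = 26.2897
F = MSB/MSW = 9.0480
df = (2, 18)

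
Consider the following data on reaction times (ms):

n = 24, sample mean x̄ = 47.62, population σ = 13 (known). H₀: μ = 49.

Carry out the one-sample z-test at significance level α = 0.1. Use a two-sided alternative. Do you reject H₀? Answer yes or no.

reject H₀: no

SE = σ/√n = 13/√24 = 2.6536
z = (x̄−μ₀)/SE = (47.62−49)/2.6536 = -0.5200
p-value (two-sided) = 0.60303
At α=0.1: p ≥ α → fail to reject H₀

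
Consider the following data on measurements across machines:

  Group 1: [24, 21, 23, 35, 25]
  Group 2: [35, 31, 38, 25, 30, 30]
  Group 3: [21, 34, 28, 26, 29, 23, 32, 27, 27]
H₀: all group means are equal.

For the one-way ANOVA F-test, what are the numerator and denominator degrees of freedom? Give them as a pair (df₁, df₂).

k = 3 groups, N = 20 total
df = (k−1, N−k) = (3−1, 20−3) = (2, 17)

degrees of freedom = [2, 17]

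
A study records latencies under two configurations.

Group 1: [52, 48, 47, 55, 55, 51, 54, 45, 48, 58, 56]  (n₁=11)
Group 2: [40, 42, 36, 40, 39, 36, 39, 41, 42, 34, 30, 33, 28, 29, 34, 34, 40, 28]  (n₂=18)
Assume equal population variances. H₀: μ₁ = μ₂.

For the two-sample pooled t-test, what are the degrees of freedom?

df = n₁ + n₂ − 2 = 11 + 18 − 2 = 27

degrees of freedom = 27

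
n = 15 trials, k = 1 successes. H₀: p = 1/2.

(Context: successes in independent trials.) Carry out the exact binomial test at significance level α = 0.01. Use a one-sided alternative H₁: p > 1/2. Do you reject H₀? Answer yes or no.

reject H₀: no

Exact binomial: n=15, k=1, p₀=1/2=0.5000
P(X≥1) from Σ C(n,i)·p₀^i·(1−p₀)^(n−i)
p-value (one-sided, H₁ greater) = 0.99997
At α=0.01: p ≥ α → fail to reject H₀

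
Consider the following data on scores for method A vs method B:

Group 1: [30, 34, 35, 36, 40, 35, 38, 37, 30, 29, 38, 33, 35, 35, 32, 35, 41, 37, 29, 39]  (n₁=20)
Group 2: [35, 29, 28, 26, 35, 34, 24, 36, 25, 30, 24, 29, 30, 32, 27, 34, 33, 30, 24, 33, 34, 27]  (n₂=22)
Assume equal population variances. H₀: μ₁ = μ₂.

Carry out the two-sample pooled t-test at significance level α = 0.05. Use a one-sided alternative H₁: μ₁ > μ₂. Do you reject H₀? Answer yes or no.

reject H₀: yes

x̄₁=34.900, s₁=3.553, n₁=20
x̄₂=29.955, s₂=3.958, n₂=22
s_p² = [19·3.553² + 21·3.958²]/40 = 14.2189
SE = √(s_p²·(1/20+1/22)) = 1.1650
t = (34.900−29.955)/1.1650 = 4.2450
df = 40
p-value (one-sided, H₁ greater) = 0.00006
At α=0.05: p < α → reject H₀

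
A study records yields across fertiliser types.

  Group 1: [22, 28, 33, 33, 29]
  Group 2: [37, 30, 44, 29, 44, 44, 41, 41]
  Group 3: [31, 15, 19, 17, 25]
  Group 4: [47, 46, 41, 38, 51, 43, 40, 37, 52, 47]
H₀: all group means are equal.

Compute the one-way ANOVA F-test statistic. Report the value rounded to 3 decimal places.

test statistic = 21.330

Group means [29.00, 38.75, 21.40, 44.20], grand mean 35.857
SSB = Σnᵢ(x̄ᵢ−x̄)² = 2043.129; SSW = ΣΣ(x−x̄ᵢ)² = 766.300
MSB = 2043.129/3 = 681.0429; MSW = 766.300/24 = 31.9292
F = MSB/MSW = 21.3298
df = (3, 24)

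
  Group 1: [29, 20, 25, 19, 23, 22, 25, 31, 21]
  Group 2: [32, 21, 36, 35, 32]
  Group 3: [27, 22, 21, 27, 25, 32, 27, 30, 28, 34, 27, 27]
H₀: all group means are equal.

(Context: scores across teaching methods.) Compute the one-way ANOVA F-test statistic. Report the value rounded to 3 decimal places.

Group means [23.89, 31.20, 27.25], grand mean 26.846
SSB = Σnᵢ(x̄ᵢ−x̄)² = 175.446; SSW = ΣΣ(x−x̄ᵢ)² = 421.939
MSB = 175.446/2 = 87.7229; MSW = 421.939/23 = 18.3452
F = MSB/MSW = 4.7818
df = (2, 23)

test statistic = 4.782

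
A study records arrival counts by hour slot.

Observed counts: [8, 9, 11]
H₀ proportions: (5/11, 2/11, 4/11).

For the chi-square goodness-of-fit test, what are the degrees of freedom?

degrees of freedom = 2

df = k − 1 = 3 − 1 = 2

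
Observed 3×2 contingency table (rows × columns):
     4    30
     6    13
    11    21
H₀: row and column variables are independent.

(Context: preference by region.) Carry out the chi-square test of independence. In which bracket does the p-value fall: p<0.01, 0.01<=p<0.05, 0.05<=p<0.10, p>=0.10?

p-value bracket: 0.05<=p<0.10

Row totals [34, 19, 32], col totals [21, 64], n=85
χ² = (4−8.40)²/8.40 + (30−25.60)²/25.60 + (6−4.69)²/4.69 + (13−14.31)²/14.31 + (11−7.91)²/7.91 + (21−24.09)²/24.09 = 5.1518
df = 2
p-value (upper-tail) = 0.07609
→ bracket: 0.05<=p<0.10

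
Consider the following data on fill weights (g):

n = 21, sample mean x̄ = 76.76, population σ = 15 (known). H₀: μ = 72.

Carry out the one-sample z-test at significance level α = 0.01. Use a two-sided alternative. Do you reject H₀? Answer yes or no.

SE = σ/√n = 15/√21 = 3.2733
z = (x̄−μ₀)/SE = (76.76−72)/3.2733 = 1.4542
p-value (two-sided) = 0.14589
At α=0.01: p ≥ α → fail to reject H₀

reject H₀: no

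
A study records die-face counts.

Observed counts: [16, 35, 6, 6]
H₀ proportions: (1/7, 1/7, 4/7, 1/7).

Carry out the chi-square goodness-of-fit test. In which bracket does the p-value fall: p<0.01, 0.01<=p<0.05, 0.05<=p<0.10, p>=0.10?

n = 63; E_i = n·p_i = [9.00, 9.00, 36.00, 9.00]
χ² = (16−9.00)²/9.00 + (35−9.00)²/9.00 + (6−36.00)²/36.00 + (6−9.00)²/9.00 = 106.5556
df = 3
p-value (upper-tail) = 0.00000
→ bracket: p<0.01

p-value bracket: p<0.01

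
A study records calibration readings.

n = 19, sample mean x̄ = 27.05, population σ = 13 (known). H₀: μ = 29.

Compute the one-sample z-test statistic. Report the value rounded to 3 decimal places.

SE = σ/√n = 13/√19 = 2.9824
z = (x̄−μ₀)/SE = (27.05−29)/2.9824 = -0.6538

test statistic = -0.654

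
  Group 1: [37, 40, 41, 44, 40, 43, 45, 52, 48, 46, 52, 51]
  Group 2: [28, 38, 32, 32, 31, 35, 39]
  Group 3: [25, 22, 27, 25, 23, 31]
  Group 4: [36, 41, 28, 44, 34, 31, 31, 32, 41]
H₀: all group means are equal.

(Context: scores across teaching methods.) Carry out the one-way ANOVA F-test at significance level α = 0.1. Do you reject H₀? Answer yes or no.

reject H₀: yes

Group means [44.92, 33.57, 25.50, 35.33], grand mean 36.618
SSB = Σnᵢ(x̄ᵢ−x̄)² = 1647.898; SSW = ΣΣ(x−x̄ᵢ)² = 668.131
MSB = 1647.898/3 = 549.2995; MSW = 668.131/30 = 22.2710
F = MSB/MSW = 24.6643
df = (3, 30)
p-value (upper-tail) = 0.00000
At α=0.1: p < α → reject H₀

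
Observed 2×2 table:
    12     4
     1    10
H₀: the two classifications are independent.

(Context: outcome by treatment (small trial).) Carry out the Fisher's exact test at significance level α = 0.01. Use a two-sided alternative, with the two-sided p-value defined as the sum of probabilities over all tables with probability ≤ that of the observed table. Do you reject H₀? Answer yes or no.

Margins: r₁=16, r₂=11, c₁=13, c₂=14, n=27
p_obs = C(16,12)·C(11,1)/C(27,13); sum pmf over tables with pmf ≤ p_obs
p-value (two-sided) = 0.00134
At α=0.01: p < α → reject H₀

reject H₀: yes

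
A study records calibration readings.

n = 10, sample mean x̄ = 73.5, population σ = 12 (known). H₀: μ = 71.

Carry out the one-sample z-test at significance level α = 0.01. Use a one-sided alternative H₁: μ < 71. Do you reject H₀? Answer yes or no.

reject H₀: no

SE = σ/√n = 12/√10 = 3.7947
z = (x̄−μ₀)/SE = (73.5−71)/3.7947 = 0.6588
p-value (one-sided, H₁ less) = 0.74499
At α=0.01: p ≥ α → fail to reject H₀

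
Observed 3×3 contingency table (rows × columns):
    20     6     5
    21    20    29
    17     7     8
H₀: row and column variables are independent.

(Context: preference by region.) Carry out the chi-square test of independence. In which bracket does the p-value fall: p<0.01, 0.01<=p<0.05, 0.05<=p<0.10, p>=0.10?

p-value bracket: 0.01<=p<0.05

Row totals [31, 70, 32], col totals [58, 33, 42], n=133
χ² = (20−13.52)²/13.52 + (6−7.69)²/7.69 + (5−9.79)²/9.79 + (21−30.53)²/30.53 + (20−17.37)²/17.37 + (29−22.11)²/22.11 + (17−13.95)²/13.95 + (7−7.94)²/7.94 + (8−10.11)²/10.11 = 12.5590
df = 4
p-value (upper-tail) = 0.01364
→ bracket: 0.01<=p<0.05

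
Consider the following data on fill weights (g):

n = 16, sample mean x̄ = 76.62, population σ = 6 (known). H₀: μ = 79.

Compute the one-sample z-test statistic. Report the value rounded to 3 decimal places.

test statistic = -1.587

SE = σ/√n = 6/√16 = 1.5000
z = (x̄−μ₀)/SE = (76.62−79)/1.5000 = -1.5867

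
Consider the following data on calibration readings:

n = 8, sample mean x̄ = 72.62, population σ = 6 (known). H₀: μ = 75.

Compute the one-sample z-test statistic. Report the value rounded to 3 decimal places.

SE = σ/√n = 6/√8 = 2.1213
z = (x̄−μ₀)/SE = (72.62−75)/2.1213 = -1.1219

test statistic = -1.122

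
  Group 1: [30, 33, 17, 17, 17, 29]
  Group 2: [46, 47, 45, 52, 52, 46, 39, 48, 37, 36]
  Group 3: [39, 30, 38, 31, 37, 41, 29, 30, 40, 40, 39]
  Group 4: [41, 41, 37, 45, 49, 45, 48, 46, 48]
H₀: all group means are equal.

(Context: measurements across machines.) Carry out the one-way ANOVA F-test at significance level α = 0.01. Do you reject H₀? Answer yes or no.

Group means [23.83, 44.80, 35.82, 44.44], grand mean 38.472
SSB = Σnᵢ(x̄ᵢ−x̄)² = 2084.680; SSW = ΣΣ(x−x̄ᵢ)² = 936.292
MSB = 2084.680/3 = 694.8934; MSW = 936.292/32 = 29.2591
F = MSB/MSW = 23.7496
df = (3, 32)
p-value (upper-tail) = 0.00000
At α=0.01: p < α → reject H₀

reject H₀: yes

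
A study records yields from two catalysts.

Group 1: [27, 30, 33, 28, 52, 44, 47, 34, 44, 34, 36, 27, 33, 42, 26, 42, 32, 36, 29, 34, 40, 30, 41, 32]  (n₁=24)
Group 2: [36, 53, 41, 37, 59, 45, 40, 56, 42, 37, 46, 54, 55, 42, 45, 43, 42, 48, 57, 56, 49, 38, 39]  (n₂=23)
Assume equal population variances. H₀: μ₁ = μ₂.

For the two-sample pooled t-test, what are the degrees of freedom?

df = n₁ + n₂ − 2 = 24 + 23 − 2 = 45

degrees of freedom = 45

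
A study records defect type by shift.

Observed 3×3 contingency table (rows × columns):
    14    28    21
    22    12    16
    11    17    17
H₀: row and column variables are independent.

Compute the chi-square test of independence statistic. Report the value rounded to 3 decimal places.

Row totals [63, 50, 45], col totals [47, 57, 54], n=158
χ² = (14−18.74)²/18.74 + (28−22.73)²/22.73 + (21−21.53)²/21.53 + (22−14.87)²/14.87 + (12−18.04)²/18.04 + (16−17.09)²/17.09 + (11−13.39)²/13.39 + (17−16.23)²/16.23 + (17−15.38)²/15.38 = 8.5726
df = 4

test statistic = 8.573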